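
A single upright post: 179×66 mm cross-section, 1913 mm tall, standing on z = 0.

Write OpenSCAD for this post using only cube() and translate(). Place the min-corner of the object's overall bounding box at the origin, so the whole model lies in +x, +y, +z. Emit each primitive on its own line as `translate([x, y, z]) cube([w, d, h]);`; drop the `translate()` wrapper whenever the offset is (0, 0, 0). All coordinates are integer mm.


cube([179, 66, 1913]);


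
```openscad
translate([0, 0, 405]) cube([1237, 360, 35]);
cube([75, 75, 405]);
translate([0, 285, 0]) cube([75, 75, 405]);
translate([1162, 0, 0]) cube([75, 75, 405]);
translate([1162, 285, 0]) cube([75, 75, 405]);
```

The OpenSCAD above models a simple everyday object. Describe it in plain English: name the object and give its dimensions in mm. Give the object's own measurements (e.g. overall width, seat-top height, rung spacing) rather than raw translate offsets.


A bench: a 1237×360 mm seat slab, 35 mm thick, top at z = 440 mm, on four 75×75 mm square legs flush with the seat corners and standing on z = 0.


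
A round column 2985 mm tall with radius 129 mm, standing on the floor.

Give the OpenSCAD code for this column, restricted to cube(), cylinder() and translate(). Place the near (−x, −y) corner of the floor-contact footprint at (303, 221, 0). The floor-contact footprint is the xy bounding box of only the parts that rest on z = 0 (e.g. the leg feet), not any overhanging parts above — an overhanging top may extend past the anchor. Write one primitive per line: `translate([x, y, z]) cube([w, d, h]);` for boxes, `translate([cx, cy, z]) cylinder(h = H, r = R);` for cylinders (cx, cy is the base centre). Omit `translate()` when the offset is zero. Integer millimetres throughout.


translate([432, 350, 0]) cylinder(h = 2985, r = 129);


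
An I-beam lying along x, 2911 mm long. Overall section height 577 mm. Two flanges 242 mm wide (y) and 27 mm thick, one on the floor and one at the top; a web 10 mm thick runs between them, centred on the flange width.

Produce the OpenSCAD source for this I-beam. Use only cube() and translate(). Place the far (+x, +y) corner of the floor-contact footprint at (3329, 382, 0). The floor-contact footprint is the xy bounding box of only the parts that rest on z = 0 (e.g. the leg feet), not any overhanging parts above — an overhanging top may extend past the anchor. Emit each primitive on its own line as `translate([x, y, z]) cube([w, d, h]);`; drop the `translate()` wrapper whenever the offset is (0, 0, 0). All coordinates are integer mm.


translate([418, 140, 0]) cube([2911, 242, 27]);
translate([418, 256, 27]) cube([2911, 10, 523]);
translate([418, 140, 550]) cube([2911, 242, 27]);


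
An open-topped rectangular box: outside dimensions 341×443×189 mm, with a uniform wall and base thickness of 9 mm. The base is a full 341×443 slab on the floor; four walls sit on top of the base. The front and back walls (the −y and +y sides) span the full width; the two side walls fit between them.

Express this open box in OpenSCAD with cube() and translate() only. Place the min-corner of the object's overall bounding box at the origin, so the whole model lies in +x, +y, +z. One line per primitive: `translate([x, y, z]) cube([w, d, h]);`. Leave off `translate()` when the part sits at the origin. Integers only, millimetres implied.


cube([341, 443, 9]);
translate([0, 0, 9]) cube([341, 9, 180]);
translate([0, 434, 9]) cube([341, 9, 180]);
translate([0, 9, 9]) cube([9, 425, 180]);
translate([332, 9, 9]) cube([9, 425, 180]);


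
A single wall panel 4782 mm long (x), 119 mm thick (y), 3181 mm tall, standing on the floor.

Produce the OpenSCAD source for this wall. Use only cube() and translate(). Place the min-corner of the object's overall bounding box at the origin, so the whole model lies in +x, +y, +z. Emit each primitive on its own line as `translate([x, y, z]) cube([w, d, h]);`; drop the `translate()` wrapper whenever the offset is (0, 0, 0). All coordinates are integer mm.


cube([4782, 119, 3181]);


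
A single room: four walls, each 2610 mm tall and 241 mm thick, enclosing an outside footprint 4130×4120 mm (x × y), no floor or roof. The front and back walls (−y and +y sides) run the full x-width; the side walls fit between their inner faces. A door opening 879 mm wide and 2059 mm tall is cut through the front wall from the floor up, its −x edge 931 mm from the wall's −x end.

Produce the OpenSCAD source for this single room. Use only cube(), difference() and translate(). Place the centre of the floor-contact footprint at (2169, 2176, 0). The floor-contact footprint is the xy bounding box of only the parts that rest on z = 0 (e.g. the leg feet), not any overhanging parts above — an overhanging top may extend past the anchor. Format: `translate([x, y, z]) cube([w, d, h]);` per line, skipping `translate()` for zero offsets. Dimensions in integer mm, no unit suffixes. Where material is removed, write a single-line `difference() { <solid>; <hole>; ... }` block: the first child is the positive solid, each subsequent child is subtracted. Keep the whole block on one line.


difference() { translate([104, 116, 0]) cube([4130, 241, 2610]); translate([1035, 116, 0]) cube([879, 241, 2059]); }
translate([104, 3995, 0]) cube([4130, 241, 2610]);
translate([104, 357, 0]) cube([241, 3638, 2610]);
translate([3993, 357, 0]) cube([241, 3638, 2610]);


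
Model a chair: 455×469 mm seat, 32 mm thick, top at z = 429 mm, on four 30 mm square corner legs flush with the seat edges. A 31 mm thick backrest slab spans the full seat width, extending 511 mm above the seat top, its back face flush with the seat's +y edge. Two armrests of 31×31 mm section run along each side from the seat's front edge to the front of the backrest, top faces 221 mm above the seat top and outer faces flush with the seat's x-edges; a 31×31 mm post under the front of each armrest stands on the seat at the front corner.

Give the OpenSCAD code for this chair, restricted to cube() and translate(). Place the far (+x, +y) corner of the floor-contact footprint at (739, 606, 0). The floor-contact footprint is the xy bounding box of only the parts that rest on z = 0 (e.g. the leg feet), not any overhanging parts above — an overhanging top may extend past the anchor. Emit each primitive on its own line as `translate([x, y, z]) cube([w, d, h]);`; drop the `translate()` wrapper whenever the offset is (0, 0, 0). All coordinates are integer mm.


// leg_h = 429 - 32 = 397
// arm post h = 221 - 31 = 190
translate([284, 137, 397]) cube([455, 469, 32]);
translate([284, 137, 0]) cube([30, 30, 397]);
translate([709, 137, 0]) cube([30, 30, 397]);
translate([284, 576, 0]) cube([30, 30, 397]);
translate([709, 576, 0]) cube([30, 30, 397]);
translate([284, 575, 429]) cube([455, 31, 511]);
translate([284, 137, 619]) cube([31, 438, 31]);
translate([708, 137, 619]) cube([31, 438, 31]);
translate([284, 137, 429]) cube([31, 31, 190]);
translate([708, 137, 429]) cube([31, 31, 190]);


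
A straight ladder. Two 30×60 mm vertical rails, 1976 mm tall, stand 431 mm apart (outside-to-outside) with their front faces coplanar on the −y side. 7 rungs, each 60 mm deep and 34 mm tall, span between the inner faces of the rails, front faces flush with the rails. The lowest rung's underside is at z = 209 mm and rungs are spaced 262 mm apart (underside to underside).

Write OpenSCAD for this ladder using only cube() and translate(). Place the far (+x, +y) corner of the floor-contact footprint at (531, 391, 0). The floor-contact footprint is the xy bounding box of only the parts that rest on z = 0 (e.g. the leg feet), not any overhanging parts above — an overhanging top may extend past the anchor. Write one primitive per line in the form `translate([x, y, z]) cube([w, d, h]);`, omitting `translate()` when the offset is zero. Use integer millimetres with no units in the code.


// rung span = 431 - 2*30 = 371
// rung[k] z = 209 + k*262
translate([100, 331, 0]) cube([30, 60, 1976]);
translate([501, 331, 0]) cube([30, 60, 1976]);
translate([130, 331, 209]) cube([371, 60, 34]);
translate([130, 331, 471]) cube([371, 60, 34]);
translate([130, 331, 733]) cube([371, 60, 34]);
translate([130, 331, 995]) cube([371, 60, 34]);
translate([130, 331, 1257]) cube([371, 60, 34]);
translate([130, 331, 1519]) cube([371, 60, 34]);
translate([130, 331, 1781]) cube([371, 60, 34]);


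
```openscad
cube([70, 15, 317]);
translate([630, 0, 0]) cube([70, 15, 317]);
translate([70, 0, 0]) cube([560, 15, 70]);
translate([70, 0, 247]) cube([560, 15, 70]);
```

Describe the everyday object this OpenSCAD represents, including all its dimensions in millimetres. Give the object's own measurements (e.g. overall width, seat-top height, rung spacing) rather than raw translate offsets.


A rectangular picture frame lying in the x–z plane (depth along y). The opening is 560 mm wide (x) by 177 mm tall (z), surrounded by a border 70 mm wide on all four sides. The frame is 15 mm deep and is made of two full-height vertical stiles with two horizontal rails fitted between them.


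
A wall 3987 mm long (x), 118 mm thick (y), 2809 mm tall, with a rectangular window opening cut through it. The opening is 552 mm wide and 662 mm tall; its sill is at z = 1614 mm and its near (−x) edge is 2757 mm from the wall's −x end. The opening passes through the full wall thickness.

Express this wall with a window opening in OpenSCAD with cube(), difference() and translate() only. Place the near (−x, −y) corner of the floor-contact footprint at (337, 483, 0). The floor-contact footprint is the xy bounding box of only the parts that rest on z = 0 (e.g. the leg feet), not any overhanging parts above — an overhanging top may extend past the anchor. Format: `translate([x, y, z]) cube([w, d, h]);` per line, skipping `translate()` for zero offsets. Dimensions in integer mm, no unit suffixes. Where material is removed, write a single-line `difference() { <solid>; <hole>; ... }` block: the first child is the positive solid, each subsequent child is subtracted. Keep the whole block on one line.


difference() { translate([337, 483, 0]) cube([3987, 118, 2809]); translate([3094, 483, 1614]) cube([552, 118, 662]); }


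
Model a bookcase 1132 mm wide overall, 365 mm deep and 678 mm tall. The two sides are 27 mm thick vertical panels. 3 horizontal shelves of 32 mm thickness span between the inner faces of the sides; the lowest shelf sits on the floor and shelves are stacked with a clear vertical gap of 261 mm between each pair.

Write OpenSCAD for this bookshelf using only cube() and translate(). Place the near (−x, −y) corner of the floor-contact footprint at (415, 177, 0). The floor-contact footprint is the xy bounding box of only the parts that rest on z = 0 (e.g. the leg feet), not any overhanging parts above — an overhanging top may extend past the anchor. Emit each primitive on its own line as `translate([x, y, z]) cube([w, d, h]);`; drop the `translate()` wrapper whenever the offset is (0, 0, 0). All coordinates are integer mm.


translate([415, 177, 0]) cube([27, 365, 678]);
translate([1520, 177, 0]) cube([27, 365, 678]);
translate([442, 177, 0]) cube([1078, 365, 32]);
translate([442, 177, 293]) cube([1078, 365, 32]);
translate([442, 177, 586]) cube([1078, 365, 32]);


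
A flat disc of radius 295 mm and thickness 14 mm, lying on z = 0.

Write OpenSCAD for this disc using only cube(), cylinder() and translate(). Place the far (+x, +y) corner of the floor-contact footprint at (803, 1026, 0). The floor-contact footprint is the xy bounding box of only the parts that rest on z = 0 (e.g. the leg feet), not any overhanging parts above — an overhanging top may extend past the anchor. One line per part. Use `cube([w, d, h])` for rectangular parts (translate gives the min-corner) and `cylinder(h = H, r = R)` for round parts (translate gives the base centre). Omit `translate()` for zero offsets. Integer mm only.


translate([508, 731, 0]) cylinder(h = 14, r = 295);


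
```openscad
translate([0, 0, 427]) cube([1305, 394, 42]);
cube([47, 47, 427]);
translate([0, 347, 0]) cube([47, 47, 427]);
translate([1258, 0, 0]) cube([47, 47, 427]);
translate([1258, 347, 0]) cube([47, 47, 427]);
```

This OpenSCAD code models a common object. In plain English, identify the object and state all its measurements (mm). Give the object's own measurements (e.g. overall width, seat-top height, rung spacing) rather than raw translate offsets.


A bench: a 1305×394 mm seat slab, 42 mm thick, top at z = 469 mm, on four 47×47 mm square legs flush with the seat corners and standing on z = 0.


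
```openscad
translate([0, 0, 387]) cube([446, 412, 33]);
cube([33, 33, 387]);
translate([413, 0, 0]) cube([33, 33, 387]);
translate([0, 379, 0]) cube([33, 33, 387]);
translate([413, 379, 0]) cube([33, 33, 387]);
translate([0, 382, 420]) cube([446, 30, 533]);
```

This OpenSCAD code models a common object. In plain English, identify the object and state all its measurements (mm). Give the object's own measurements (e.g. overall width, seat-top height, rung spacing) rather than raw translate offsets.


A chair. The seat is a 446×412×33 mm slab with its top at z = 420 mm, on four 33×33 mm corner legs (flush with the seat edges, standing on z = 0). A flat backrest 30 mm thick, 533 mm tall, spans the full seat width and rises from the seat top along its +y edge, rear face flush with the rear of the seat.


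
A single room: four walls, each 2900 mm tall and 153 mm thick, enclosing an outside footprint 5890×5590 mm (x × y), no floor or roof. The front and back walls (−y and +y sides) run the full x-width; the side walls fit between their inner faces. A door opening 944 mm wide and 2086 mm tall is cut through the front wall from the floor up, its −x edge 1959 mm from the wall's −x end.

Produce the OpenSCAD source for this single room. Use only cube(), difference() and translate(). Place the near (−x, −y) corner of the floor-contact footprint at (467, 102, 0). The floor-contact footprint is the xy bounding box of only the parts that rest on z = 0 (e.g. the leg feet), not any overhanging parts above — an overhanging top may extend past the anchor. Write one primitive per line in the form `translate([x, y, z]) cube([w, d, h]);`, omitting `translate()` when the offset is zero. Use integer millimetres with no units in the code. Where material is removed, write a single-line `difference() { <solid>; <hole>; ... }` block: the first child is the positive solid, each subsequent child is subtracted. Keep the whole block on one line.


difference() { translate([467, 102, 0]) cube([5890, 153, 2900]); translate([2426, 102, 0]) cube([944, 153, 2086]); }
translate([467, 5539, 0]) cube([5890, 153, 2900]);
translate([467, 255, 0]) cube([153, 5284, 2900]);
translate([6204, 255, 0]) cube([153, 5284, 2900]);


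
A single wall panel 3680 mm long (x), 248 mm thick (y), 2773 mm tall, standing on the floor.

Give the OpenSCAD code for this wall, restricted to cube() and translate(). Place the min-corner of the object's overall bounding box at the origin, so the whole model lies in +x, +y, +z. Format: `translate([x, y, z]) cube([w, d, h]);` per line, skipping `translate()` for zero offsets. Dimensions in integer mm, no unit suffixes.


cube([3680, 248, 2773]);


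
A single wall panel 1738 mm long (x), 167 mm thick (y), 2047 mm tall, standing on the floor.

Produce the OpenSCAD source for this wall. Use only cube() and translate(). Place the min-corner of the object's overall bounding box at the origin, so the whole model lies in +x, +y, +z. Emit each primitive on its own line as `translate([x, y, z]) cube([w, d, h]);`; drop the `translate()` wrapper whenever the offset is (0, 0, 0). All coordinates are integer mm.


cube([1738, 167, 2047]);


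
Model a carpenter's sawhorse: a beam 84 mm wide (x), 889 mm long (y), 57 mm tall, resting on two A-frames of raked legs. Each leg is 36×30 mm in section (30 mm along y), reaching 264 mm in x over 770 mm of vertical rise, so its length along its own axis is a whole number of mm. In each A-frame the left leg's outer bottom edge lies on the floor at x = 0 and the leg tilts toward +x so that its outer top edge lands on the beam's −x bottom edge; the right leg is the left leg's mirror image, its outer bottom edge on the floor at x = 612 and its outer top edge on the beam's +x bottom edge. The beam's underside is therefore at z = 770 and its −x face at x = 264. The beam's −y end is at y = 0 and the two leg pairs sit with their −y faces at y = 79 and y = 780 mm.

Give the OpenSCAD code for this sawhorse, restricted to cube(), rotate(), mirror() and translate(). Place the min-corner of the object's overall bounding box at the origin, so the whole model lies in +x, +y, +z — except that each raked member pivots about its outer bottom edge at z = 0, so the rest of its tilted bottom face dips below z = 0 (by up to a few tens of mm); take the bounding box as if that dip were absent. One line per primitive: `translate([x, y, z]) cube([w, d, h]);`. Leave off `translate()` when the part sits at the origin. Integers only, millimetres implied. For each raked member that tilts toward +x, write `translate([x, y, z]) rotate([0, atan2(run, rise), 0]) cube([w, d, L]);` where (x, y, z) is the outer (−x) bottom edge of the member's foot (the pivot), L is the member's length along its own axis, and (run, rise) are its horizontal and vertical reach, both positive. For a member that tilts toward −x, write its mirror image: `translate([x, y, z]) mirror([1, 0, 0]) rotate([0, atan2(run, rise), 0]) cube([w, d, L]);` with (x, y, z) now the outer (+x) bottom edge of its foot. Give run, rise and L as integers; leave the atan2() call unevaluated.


translate([264, 0, 770]) cube([84, 889, 57]);
translate([0, 79, 0]) rotate([0, atan2(264, 770), 0]) cube([36, 30, 814]);
translate([612, 79, 0]) mirror([1, 0, 0]) rotate([0, atan2(264, 770), 0]) cube([36, 30, 814]);
translate([0, 780, 0]) rotate([0, atan2(264, 770), 0]) cube([36, 30, 814]);
translate([612, 780, 0]) mirror([1, 0, 0]) rotate([0, atan2(264, 770), 0]) cube([36, 30, 814]);


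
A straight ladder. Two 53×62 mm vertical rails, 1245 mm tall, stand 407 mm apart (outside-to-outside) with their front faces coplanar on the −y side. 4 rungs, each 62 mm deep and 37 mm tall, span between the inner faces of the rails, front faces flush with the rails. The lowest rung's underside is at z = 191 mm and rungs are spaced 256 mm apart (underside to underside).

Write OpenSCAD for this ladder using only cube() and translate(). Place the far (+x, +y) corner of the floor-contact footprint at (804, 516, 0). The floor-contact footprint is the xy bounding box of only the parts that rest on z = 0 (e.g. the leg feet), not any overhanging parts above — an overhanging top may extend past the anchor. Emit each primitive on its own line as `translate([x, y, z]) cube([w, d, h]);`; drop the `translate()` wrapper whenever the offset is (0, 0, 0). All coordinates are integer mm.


translate([397, 454, 0]) cube([53, 62, 1245]);
translate([751, 454, 0]) cube([53, 62, 1245]);
translate([450, 454, 191]) cube([301, 62, 37]);
translate([450, 454, 447]) cube([301, 62, 37]);
translate([450, 454, 703]) cube([301, 62, 37]);
translate([450, 454, 959]) cube([301, 62, 37]);


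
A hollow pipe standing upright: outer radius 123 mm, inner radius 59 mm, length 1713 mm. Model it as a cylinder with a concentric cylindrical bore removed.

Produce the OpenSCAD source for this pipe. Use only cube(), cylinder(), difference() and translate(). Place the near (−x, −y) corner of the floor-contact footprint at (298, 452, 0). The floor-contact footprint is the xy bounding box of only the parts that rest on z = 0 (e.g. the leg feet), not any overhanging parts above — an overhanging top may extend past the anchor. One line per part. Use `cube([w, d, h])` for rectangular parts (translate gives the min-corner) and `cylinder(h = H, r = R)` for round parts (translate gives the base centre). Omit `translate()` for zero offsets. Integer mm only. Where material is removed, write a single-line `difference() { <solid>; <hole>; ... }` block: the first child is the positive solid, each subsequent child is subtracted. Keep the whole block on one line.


difference() { translate([421, 575, 0]) cylinder(h = 1713, r = 123); translate([421, 575, 0]) cylinder(h = 1713, r = 59); }


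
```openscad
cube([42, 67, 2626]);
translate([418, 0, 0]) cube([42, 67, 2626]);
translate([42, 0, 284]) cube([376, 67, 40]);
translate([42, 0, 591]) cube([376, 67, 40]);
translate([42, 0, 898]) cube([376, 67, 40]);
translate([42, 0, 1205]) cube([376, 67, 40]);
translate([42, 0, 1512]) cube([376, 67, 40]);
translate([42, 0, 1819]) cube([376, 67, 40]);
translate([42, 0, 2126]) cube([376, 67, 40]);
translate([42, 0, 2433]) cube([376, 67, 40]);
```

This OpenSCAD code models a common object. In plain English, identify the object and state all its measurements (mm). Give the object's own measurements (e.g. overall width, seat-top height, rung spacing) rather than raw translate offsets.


A straight ladder. Two 42×67 mm vertical rails, 2626 mm tall, stand 460 mm apart (outside-to-outside) with their front faces coplanar on the −y side. 8 rungs, each 67 mm deep and 40 mm tall, span between the inner faces of the rails, front faces flush with the rails. The lowest rung's underside is at z = 284 mm and rungs are spaced 307 mm apart (underside to underside).


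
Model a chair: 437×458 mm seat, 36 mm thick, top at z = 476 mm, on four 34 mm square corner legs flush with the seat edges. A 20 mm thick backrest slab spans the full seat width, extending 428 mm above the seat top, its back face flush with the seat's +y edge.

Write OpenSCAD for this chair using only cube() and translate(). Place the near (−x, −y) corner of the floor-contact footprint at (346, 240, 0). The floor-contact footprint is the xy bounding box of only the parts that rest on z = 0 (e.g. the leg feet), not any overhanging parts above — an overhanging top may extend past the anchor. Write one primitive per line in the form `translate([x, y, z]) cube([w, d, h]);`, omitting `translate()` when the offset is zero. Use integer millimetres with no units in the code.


translate([346, 240, 440]) cube([437, 458, 36]);
translate([346, 240, 0]) cube([34, 34, 440]);
translate([749, 240, 0]) cube([34, 34, 440]);
translate([346, 664, 0]) cube([34, 34, 440]);
translate([749, 664, 0]) cube([34, 34, 440]);
translate([346, 678, 476]) cube([437, 20, 428]);


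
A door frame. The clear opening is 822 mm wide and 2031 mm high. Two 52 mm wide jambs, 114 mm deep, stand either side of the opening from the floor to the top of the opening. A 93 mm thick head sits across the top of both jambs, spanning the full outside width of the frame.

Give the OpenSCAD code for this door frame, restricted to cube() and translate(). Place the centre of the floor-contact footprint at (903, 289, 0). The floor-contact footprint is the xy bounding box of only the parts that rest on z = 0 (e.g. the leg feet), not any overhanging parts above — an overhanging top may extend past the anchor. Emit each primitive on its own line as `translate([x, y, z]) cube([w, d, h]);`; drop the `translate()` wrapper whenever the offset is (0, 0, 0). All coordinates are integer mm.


translate([440, 232, 0]) cube([52, 114, 2031]);
translate([1314, 232, 0]) cube([52, 114, 2031]);
translate([440, 232, 2031]) cube([926, 114, 93]);


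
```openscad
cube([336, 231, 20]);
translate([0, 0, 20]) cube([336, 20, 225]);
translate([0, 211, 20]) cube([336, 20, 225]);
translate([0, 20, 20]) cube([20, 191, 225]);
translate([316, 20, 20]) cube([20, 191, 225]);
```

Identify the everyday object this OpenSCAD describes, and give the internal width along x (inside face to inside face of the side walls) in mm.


An open box. The internal width is 296 mm.

A 336×231 base slab with four walls standing on it — an open box. The base is 336 mm wide and the walls are 20 mm thick, so the internal width is 336 − 2 × 20 = 296 mm.


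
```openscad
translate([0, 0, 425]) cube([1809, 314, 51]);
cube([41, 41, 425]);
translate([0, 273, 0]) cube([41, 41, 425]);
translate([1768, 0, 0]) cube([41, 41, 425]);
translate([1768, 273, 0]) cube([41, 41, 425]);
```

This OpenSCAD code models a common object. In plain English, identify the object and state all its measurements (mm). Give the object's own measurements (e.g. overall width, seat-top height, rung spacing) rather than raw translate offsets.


A bench: a 1809×314 mm seat slab, 51 mm thick, top at z = 476 mm, on four 41×41 mm square legs flush with the seat corners and standing on z = 0.


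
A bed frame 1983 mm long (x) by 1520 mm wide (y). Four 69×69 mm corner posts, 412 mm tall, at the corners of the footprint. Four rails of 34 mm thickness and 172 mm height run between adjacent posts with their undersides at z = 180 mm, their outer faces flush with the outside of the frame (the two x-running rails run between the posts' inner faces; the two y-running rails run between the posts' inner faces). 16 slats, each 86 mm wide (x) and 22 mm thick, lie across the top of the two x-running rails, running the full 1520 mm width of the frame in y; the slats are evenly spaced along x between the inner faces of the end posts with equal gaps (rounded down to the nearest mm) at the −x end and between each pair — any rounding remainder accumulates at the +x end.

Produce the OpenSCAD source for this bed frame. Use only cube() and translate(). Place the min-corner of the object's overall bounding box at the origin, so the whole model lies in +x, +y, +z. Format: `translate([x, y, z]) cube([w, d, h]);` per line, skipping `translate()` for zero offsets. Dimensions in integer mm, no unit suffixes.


cube([69, 69, 412]);
translate([0, 1451, 0]) cube([69, 69, 412]);
translate([1914, 0, 0]) cube([69, 69, 412]);
translate([1914, 1451, 0]) cube([69, 69, 412]);
translate([69, 0, 180]) cube([1845, 34, 172]);
translate([69, 1486, 180]) cube([1845, 34, 172]);
translate([0, 69, 180]) cube([34, 1382, 172]);
translate([1949, 69, 180]) cube([34, 1382, 172]);
translate([96, 0, 352]) cube([86, 1520, 22]);
translate([209, 0, 352]) cube([86, 1520, 22]);
translate([322, 0, 352]) cube([86, 1520, 22]);
translate([435, 0, 352]) cube([86, 1520, 22]);
translate([548, 0, 352]) cube([86, 1520, 22]);
translate([661, 0, 352]) cube([86, 1520, 22]);
translate([774, 0, 352]) cube([86, 1520, 22]);
translate([887, 0, 352]) cube([86, 1520, 22]);
translate([1000, 0, 352]) cube([86, 1520, 22]);
translate([1113, 0, 352]) cube([86, 1520, 22]);
translate([1226, 0, 352]) cube([86, 1520, 22]);
translate([1339, 0, 352]) cube([86, 1520, 22]);
translate([1452, 0, 352]) cube([86, 1520, 22]);
translate([1565, 0, 352]) cube([86, 1520, 22]);
translate([1678, 0, 352]) cube([86, 1520, 22]);
translate([1791, 0, 352]) cube([86, 1520, 22]);


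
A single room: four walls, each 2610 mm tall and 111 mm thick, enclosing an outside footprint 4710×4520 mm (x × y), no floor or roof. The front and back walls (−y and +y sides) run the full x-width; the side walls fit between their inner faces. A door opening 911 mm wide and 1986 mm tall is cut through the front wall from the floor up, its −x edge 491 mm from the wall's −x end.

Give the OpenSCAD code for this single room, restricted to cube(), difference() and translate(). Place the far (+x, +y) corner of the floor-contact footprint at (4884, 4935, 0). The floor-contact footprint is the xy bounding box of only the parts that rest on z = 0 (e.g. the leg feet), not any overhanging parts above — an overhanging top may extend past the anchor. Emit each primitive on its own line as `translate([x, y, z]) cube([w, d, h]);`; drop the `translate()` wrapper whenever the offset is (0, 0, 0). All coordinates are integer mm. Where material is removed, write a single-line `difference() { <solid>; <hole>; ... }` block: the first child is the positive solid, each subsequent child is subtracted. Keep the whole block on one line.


difference() { translate([174, 415, 0]) cube([4710, 111, 2610]); translate([665, 415, 0]) cube([911, 111, 1986]); }
translate([174, 4824, 0]) cube([4710, 111, 2610]);
translate([174, 526, 0]) cube([111, 4298, 2610]);
translate([4773, 526, 0]) cube([111, 4298, 2610]);


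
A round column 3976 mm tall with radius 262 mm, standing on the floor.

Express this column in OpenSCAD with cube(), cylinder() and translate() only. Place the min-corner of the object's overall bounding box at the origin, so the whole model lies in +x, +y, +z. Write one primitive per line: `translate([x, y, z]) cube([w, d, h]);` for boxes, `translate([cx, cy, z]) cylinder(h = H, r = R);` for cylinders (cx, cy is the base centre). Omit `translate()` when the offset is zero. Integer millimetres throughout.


translate([262, 262, 0]) cylinder(h = 3976, r = 262);


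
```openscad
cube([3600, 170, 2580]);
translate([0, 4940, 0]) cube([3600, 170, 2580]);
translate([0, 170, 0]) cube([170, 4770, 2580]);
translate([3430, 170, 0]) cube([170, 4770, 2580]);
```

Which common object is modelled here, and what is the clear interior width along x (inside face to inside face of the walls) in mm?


A house (or room) frame. The interior width is 3260 mm.

Four 2580 mm walls enclosing a rectangle with no floor or roof — a room or house frame. Outside width is 3600 mm and wall thickness is 170 mm, so the interior width is 3600 − 2 × 170 = 3260 mm.


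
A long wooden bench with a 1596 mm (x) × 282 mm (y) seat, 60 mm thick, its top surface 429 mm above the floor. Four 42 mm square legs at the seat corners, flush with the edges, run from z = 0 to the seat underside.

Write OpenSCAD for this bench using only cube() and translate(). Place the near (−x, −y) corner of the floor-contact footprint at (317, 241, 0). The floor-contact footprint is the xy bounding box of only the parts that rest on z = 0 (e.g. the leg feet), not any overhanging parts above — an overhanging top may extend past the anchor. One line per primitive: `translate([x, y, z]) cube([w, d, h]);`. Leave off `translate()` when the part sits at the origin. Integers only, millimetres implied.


// leg_h = 429 − 60 = 369
translate([317, 241, 369]) cube([1596, 282, 60]);
translate([317, 241, 0]) cube([42, 42, 369]);
translate([317, 481, 0]) cube([42, 42, 369]);
translate([1871, 241, 0]) cube([42, 42, 369]);
translate([1871, 481, 0]) cube([42, 42, 369]);


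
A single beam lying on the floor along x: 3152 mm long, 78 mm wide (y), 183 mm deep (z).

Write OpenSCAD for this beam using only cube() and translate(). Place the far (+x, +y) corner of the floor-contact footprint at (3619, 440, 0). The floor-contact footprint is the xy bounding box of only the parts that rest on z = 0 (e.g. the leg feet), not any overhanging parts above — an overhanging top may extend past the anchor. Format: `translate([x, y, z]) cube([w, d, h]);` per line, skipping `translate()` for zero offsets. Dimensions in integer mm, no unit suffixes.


translate([467, 362, 0]) cube([3152, 78, 183]);


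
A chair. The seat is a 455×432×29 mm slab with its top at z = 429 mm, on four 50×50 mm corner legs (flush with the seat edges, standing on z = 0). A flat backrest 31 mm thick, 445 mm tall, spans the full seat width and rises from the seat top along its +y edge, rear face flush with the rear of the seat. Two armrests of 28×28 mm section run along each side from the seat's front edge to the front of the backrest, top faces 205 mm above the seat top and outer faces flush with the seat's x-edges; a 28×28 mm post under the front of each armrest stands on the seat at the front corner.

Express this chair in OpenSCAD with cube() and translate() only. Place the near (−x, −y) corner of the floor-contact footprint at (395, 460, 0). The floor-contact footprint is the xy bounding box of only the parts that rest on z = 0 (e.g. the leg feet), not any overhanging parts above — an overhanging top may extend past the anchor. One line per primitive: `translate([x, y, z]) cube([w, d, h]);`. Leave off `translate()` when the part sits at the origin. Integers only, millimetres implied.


translate([395, 460, 400]) cube([455, 432, 29]);
translate([395, 460, 0]) cube([50, 50, 400]);
translate([800, 460, 0]) cube([50, 50, 400]);
translate([395, 842, 0]) cube([50, 50, 400]);
translate([800, 842, 0]) cube([50, 50, 400]);
translate([395, 861, 429]) cube([455, 31, 445]);
translate([395, 460, 606]) cube([28, 401, 28]);
translate([822, 460, 606]) cube([28, 401, 28]);
translate([395, 460, 429]) cube([28, 28, 177]);
translate([822, 460, 429]) cube([28, 28, 177]);


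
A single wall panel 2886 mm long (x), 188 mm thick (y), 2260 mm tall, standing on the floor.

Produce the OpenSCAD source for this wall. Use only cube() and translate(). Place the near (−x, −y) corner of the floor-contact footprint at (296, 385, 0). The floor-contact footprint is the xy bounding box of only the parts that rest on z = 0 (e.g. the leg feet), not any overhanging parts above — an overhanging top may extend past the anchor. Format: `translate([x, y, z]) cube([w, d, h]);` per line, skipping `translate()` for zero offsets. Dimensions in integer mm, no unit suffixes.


translate([296, 385, 0]) cube([2886, 188, 2260]);


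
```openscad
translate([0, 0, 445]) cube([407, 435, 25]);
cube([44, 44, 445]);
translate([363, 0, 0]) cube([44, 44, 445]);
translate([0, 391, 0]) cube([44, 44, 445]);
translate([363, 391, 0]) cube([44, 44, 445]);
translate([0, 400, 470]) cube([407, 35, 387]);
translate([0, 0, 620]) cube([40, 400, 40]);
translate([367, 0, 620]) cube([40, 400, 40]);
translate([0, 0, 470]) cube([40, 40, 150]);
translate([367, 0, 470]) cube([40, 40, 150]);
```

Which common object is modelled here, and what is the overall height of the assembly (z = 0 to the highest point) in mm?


A chair. The overall height is 857 mm.

A slab on four corner posts with a tall panel at the back — a chair. The seat slab sits at z = 445 with thickness 25, and the 387 mm backrest starts at the seat top, so the overall height is 445 + 25 + 387 = 857 mm.


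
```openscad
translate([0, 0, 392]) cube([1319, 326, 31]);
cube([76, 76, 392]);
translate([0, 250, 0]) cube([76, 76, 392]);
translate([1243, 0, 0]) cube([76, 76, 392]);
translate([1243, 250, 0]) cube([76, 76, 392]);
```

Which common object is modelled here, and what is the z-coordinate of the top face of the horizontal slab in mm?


A bench. The seat-top height is 423 mm.

A long slab on four corner posts — a bench. The slab sits at z = 392 with thickness 31, so the top is 392 + 31 = 423 mm.


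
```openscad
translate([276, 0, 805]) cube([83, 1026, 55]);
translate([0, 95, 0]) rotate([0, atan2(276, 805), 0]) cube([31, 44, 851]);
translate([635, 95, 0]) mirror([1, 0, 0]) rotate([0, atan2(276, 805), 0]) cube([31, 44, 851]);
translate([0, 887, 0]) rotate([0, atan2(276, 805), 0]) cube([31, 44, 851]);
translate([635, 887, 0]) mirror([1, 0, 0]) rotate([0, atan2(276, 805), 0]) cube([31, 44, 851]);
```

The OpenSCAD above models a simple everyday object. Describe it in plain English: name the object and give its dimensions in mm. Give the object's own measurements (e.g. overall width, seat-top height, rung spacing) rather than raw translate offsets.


A sawhorse. A 83×1026×55 mm beam (x, y, z) sits on two A-frame leg pairs. Each pair is two raked legs of 31×44 mm section (44 mm along y) splaying symmetrically in x. Each leg rises 805 mm vertically over 276 mm of horizontal reach and is 851 mm long along its own axis. Every leg's outer bottom edge rests on the floor and its outer top edge meets a bottom edge of the beam — the left legs (tilting toward +x) meet the beam's −x bottom edge, the right legs (their mirror images, tilting toward −x) meet its +x bottom edge — so the leg tops tuck under the beam, the beam's underside is 805 mm above the floor, and the feet are 635 mm apart outside-to-outside with the beam centred between them. The two leg pairs are set in 95 mm from either end of the beam.


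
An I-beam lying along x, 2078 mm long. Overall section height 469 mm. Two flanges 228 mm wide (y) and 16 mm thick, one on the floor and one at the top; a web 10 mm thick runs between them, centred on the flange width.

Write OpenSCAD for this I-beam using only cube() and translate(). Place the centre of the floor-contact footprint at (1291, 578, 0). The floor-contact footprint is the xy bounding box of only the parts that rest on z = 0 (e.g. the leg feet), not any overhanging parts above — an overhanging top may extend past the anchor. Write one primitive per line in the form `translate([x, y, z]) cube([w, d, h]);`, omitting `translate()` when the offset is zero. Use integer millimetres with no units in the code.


translate([252, 464, 0]) cube([2078, 228, 16]);
translate([252, 573, 16]) cube([2078, 10, 437]);
translate([252, 464, 453]) cube([2078, 228, 16]);


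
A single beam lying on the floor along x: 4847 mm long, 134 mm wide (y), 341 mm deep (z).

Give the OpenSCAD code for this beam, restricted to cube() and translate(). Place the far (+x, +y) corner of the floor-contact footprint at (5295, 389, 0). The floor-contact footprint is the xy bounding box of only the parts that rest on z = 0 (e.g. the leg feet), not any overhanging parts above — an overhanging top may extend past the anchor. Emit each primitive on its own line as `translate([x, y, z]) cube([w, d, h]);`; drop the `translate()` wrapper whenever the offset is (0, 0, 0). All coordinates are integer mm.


translate([448, 255, 0]) cube([4847, 134, 341]);


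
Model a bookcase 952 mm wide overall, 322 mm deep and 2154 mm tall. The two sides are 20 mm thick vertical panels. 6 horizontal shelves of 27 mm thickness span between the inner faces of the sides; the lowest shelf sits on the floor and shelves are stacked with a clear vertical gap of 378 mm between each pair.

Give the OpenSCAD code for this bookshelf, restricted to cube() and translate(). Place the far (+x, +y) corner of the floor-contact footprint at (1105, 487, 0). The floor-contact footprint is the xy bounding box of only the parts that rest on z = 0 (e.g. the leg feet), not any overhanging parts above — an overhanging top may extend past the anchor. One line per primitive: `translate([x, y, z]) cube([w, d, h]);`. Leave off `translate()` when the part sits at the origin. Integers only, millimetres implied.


translate([153, 165, 0]) cube([20, 322, 2154]);
translate([1085, 165, 0]) cube([20, 322, 2154]);
translate([173, 165, 0]) cube([912, 322, 27]);
translate([173, 165, 405]) cube([912, 322, 27]);
translate([173, 165, 810]) cube([912, 322, 27]);
translate([173, 165, 1215]) cube([912, 322, 27]);
translate([173, 165, 1620]) cube([912, 322, 27]);
translate([173, 165, 2025]) cube([912, 322, 27]);


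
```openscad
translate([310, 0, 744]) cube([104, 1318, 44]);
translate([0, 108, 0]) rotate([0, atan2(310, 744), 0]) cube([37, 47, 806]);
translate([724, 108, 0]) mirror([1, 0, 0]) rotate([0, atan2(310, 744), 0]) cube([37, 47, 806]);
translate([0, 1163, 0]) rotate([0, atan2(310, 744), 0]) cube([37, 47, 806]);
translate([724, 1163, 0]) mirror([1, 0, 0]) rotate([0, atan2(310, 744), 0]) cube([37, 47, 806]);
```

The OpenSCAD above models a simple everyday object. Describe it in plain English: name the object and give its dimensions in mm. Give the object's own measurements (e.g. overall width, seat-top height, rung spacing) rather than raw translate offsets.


A sawhorse. A 104×1318×44 mm beam (x, y, z) sits on two A-frame leg pairs. Each pair is two raked legs of 37×47 mm section (47 mm along y) splaying symmetrically in x. Each leg rises 744 mm vertically over 310 mm of horizontal reach and is 806 mm long along its own axis. Every leg's outer bottom edge rests on the floor and its outer top edge meets a bottom edge of the beam — the left legs (tilting toward +x) meet the beam's −x bottom edge, the right legs (their mirror images, tilting toward −x) meet its +x bottom edge — so the leg tops tuck under the beam, the beam's underside is 744 mm above the floor, and the feet are 724 mm apart outside-to-outside with the beam centred between them. The two leg pairs are set in 108 mm from either end of the beam.
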